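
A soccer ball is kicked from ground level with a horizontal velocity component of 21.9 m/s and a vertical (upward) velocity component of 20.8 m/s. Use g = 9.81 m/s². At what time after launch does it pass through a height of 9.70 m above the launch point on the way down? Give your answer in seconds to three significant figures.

Height y(t) = 20.80 t − 4.905 t² = 9.70 gives 4.905 t² − 20.80 t + 9.70 = 0.
t = [20.80 ± √(20.80² − 2·9.81·9.70)] / 9.81 = (20.80 ± 15.57) / 9.81, so t = 0.5335 s or t = 3.707 s.
The descending-branch root is 3.707 s.

3.71 s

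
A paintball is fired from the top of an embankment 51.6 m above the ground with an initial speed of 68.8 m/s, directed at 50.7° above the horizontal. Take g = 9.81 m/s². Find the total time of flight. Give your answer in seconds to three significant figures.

11.7 s

Horizontal component vₓ = 68.80 cos 50.7° = 43.58 m/s; vertical v_y0 = 68.80 sin 50.7° = 53.24 m/s.
With up positive and y = 0 at the ground: y(t) = 51.6 + (53.24) t − 4.905 t². Setting y = 0 and taking the positive root: t = [53.24 + √(53.24² + 2·9.81·51.6)] / 9.81 = (53.24 + 62.02) / 9.81 = 11.75 s.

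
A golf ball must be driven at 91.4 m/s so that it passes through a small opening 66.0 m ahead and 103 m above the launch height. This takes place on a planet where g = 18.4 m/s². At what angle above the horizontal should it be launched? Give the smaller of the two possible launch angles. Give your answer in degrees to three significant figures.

Trajectory: y = x tanθ − g x² (1 + tan²θ)/(2v₀²). With x = 66.0, y = 103, v₀ = 91.4, g = 18.4:
4.797 tan²θ − 66.0 tanθ + (107.8) = 0.
tanθ = [66.0 ± √(66.0² − 4 × 4.797 × (107.8))] / (2 × 4.797) = (66.0 ± 47.83) / 9.594, giving tanθ = 1.894 or 11.86.
θ = 62.17° or 85.18°; the smaller is 62.17°.

62.2°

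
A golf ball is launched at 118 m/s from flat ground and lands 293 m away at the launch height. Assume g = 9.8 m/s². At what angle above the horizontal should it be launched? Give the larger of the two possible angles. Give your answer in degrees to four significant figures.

84.05°

From R = (v₀²/g) sin 2θ: sin 2θ = 9.80 × 293 / 13924 = 0.2062.
2θ = 11.90° or 180° − 11.90° = 168.1°, so θ = 5.950° or 84.05°.
The larger angle is 84.05°.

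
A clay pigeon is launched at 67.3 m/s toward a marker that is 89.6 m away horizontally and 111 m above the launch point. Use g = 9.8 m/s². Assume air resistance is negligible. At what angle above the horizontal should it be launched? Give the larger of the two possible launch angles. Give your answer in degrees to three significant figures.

83.5°

Trajectory: y = x tanθ − g x² (1 + tan²θ)/(2v₀²). With x = 89.6, y = 111, v₀ = 67.3, g = 9.80:
8.685 tan²θ − 89.6 tanθ + (119.7) = 0.
tanθ = [89.6 ± √(89.6² − 4 × 8.685 × (119.7))] / (2 × 8.685) = (89.6 ± 62.21) / 17.37, giving tanθ = 1.577 or 8.740.
θ = 57.62° or 83.47°; the larger is 83.47°.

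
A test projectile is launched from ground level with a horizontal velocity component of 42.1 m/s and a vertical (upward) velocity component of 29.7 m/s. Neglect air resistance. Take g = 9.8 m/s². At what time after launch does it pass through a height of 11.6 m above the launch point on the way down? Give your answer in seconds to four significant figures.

Require v_y0 t − ½ g t² = 11.6, i.e. 4.900 t² − 29.70 t + 11.6 = 0.
Quadratic formula: t = (29.70 ± √654.73) / 9.80 = (29.70 ± 25.59) / 9.80 → t = 0.4196 s or 5.642 s.
The descending-branch root is 5.642 s.

5.642 s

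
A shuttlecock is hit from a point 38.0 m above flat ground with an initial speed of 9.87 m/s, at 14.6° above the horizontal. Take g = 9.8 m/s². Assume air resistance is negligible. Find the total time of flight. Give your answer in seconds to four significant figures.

3.050 s

Resolve: vₓ = 9.870 cos 14.6° = 9.551 m/s and v_y0 = 9.870 sin 14.6° = 2.488 m/s.
Vertical motion (up positive, ground at y = 0): 4.900 t² − (2.488) t − 38.0 = 0, so t = (2.488 + √(2.488² + 2·9.80·38.0)) / 9.80 = (2.488 + 27.40) / 9.80 = 3.050 s.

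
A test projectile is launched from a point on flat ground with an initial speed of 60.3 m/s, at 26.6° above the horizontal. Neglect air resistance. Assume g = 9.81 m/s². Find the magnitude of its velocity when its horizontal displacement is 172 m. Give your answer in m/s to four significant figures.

54.09 m/s

Components: vₓ = 60.30 cos 26.6° = 53.92 m/s, v_y0 = 60.30 sin 26.6° = 27.00 m/s.
Time to reach x = 172 m: t = x/vₓ = 172/53.92 = 3.190 s.
Vertical velocity there: v_y = v_y0 − g t = 27.00 − 9.81 × 3.190 = −4.295 m/s.
Speed: √(vₓ² + v_y²) = √(53.92² + 4.295²) = 54.09 m/s.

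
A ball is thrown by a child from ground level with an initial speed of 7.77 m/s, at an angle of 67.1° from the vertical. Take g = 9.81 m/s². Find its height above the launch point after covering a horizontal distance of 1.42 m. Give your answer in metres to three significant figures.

Resolve: vₓ = 7.770 sin 67.1° = 7.158 m/s and v_y0 = 7.770 cos 67.1° = 3.023 m/s.
x = vₓ t ⇒ t = 1.42/7.158 = 0.1984 s.
Height: y = v_y0 t − ½ g t² = 3.023 × 0.1984 − 4.905 × 0.1984² = 0.5998 − 0.1931 = 0.4068 m.

0.407 m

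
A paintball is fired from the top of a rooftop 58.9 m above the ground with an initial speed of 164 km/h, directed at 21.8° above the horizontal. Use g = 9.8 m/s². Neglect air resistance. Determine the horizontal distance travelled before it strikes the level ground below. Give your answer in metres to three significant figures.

Convert: 164 km/h = 164/3.6 = 45.56 m/s.
Horizontal component vₓ = 45.56 cos 21.8° = 42.30 m/s; vertical v_y0 = 45.56 sin 21.8° = 16.92 m/s.
With up positive and y = 0 at the ground: y(t) = 58.9 + (16.92) t − 4.900 t². Setting y = 0 and taking the positive root: t = [16.92 + √(16.92² + 2·9.80·58.9)] / 9.80 = (16.92 + 37.96) / 9.80 = 5.599 s.
Horizontal distance: R = vₓ t = 42.30 × 5.599 = 236.8 m.

237 m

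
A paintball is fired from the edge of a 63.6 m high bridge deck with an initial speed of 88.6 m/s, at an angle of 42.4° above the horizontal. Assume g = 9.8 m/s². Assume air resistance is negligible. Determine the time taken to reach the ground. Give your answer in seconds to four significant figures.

13.18 s

Components: vₓ = 88.60 cos 42.4° = 65.43 m/s, v_y0 = 88.60 sin 42.4° = 59.74 m/s.
Vertical motion (up positive, ground at y = 0): 4.900 t² − (59.74) t − 63.6 = 0, so t = (59.74 + √(59.74² + 2·9.80·63.6)) / 9.80 = (59.74 + 69.40) / 9.80 = 13.18 s.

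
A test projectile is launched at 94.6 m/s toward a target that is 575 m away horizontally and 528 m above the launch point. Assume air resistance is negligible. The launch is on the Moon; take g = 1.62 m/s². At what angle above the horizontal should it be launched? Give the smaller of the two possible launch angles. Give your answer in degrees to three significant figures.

45.7°

Trajectory: y = x tanθ − g x² (1 + tan²θ)/(2v₀²). With x = 575, y = 528, v₀ = 94.6, g = 1.62:
29.93 tan²θ − 575 tanθ + (557.9) = 0.
tanθ = [575 ± √(575² − 4 × 29.93 × (557.9))] / (2 × 29.93) = (575 ± 513.7) / 59.85, giving tanθ = 1.025 or 18.19.
θ = 45.71° or 86.85°; the smaller is 45.71°.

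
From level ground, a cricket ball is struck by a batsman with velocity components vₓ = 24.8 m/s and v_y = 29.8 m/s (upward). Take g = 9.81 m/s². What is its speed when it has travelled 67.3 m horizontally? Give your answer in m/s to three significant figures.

25.0 m/s

At x = 67.3 m, t = x/vₓ = 67.3/24.80 = 2.714 s.
Vertical velocity there: v_y = v_y0 − g t = 29.80 − 9.81 × 2.714 = 3.179 m/s.
Speed: √(vₓ² + v_y²) = √(24.80² + 3.179²) = 25.00 m/s.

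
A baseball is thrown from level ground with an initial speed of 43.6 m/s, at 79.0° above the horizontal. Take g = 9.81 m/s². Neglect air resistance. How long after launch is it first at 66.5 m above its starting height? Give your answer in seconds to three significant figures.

Components: vₓ = 43.60 cos 79.0° = 8.319 m/s, v_y0 = 43.60 sin 79.0° = 42.80 m/s.
Height y(t) = 42.80 t − 4.905 t² = 66.5 gives 4.905 t² − 42.80 t + 66.5 = 0.
Quadratic formula: t = (42.80 ± √527.02) / 9.81 = (42.80 ± 22.96) / 9.81 → t = 2.023 s or 6.703 s.
The first (ascending) time is 2.023 s.

2.02 s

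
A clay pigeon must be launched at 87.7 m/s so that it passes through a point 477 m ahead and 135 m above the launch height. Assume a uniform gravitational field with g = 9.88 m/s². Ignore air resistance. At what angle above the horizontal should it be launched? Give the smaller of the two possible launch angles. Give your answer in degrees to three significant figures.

37.7°

Trajectory: y = x tanθ − g x² (1 + tan²θ)/(2v₀²). With x = 477, y = 135, v₀ = 87.7, g = 9.88:
146.1 tan²θ − 477 tanθ + (281.1) = 0.
tanθ = [477 ± √(477² − 4 × 146.1 × (281.1))] / (2 × 146.1) = (477 ± 251.4) / 292.3, giving tanθ = 0.7720 or 2.492.
θ = 37.67° or 68.14°; the smaller is 37.67°.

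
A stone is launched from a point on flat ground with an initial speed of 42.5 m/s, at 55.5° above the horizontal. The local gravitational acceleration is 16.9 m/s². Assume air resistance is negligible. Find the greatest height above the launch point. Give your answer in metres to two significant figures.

36 m

Horizontal component vₓ = 42.50 cos 55.5° = 24.07 m/s; vertical v_y0 = 42.50 sin 55.5° = 35.03 m/s.
Maximum height: H = v_y0² / (2g) = 35.03² / (2 × 16.9) = 36.30 m.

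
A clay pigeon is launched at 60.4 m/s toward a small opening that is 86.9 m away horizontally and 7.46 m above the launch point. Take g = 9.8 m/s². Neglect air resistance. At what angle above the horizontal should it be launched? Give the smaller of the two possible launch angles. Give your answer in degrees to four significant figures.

11.73°

Trajectory: y = x tanθ − g x² (1 + tan²θ)/(2v₀²). With x = 86.9, y = 7.46, v₀ = 60.4, g = 9.80:
10.14 tan²θ − 86.9 tanθ + (17.60) = 0.
tanθ = [86.9 ± √(86.9² − 4 × 10.14 × (17.60))] / (2 × 10.14) = (86.9 ± 82.69) / 20.29, giving tanθ = 0.2076 or 8.360.
θ = 11.73° or 83.18°; the smaller is 11.73°.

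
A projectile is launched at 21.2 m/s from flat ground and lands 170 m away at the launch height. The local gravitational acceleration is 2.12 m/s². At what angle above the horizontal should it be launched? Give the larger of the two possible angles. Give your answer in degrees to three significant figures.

63.3°

R = v₀² sin 2θ / g gives sin 2θ = gR/v₀² = 2.12·170/21.2² = 0.8019.
2θ = 53.31° or 180° − 53.31° = 126.7°, so θ = 26.66° or 63.34°.
The larger angle is 63.34°.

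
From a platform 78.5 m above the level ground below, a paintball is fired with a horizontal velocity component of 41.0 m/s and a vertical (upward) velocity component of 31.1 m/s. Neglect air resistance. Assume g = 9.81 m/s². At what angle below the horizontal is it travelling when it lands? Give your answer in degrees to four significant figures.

The projectile lands when y = 78.5 + (31.10) t − ½·9.81·t² = 0. Positive root: t = (31.10 + √(31.10² + 2·9.81·78.5)) / 9.81 = (31.10 + 50.07) / 9.81 = 8.275 s.
At impact: v_y = v_y0 − g t = −50.07 m/s; vₓ = 41.00 m/s.
Angle below horizontal: arctan(|v_y|/vₓ) = arctan(50.07/41.00) = 50.69°.

50.69°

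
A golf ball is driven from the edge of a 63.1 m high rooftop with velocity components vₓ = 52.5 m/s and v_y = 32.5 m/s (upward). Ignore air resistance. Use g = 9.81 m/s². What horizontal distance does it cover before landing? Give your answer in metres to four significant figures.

Vertical motion (up positive, ground at y = 0): 4.905 t² − (32.50) t − 63.1 = 0, so t = (32.50 + √(32.50² + 2·9.81·63.1)) / 9.81 = (32.50 + 47.90) / 9.81 = 8.196 s.
Horizontal distance: R = vₓ t = 52.50 × 8.196 = 430.3 m.

430.3 m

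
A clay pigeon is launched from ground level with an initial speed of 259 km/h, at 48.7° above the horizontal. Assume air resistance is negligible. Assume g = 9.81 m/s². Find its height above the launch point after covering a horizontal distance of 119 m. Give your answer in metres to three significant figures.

105 m

Convert: 259 km/h = 259/3.6 = 71.94 m/s.
Resolve: vₓ = 71.94 cos 48.7° = 47.48 m/s and v_y0 = 71.94 sin 48.7° = 54.05 m/s.
Time to reach x = 119 m: t = x/vₓ = 119/47.48 = 2.506 s.
Height: y = v_y0 t − ½ g t² = 54.05 × 2.506 − 4.905 × 2.506² = 135.5 − 30.81 = 104.6 m.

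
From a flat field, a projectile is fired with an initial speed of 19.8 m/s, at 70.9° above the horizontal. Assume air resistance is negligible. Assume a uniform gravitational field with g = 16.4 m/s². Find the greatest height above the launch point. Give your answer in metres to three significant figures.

10.7 m

Resolve: vₓ = 19.80 cos 70.9° = 6.479 m/s and v_y0 = 19.80 sin 70.9° = 18.71 m/s.
Peak height H = v_y0² / (2g) = 350.06 / 32.80 = 10.67 m.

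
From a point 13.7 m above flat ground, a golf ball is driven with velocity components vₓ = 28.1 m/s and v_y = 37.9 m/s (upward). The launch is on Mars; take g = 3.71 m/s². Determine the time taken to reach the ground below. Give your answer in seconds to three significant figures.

With up positive and y = 0 at the ground: y(t) = 13.7 + (37.90) t − 1.855 t². Setting y = 0 and taking the positive root: t = [37.90 + √(37.90² + 2·3.71·13.7)] / 3.71 = (37.90 + 39.22) / 3.71 = 20.79 s.

20.8 s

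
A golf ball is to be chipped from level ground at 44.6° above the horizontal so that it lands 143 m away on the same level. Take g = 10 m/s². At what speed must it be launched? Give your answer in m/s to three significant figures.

37.8 m/s

On level ground R = v₀² sin 2θ / g ⇒ v₀ = √(gR / sin 2θ).
v₀ = √(10.0 × 143 / sin 89.20°) = √(1430 / 0.9999) = √1430.1 = 37.82 m/s.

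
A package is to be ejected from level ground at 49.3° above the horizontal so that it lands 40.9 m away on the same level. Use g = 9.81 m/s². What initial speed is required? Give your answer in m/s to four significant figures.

20.14 m/s

On level ground R = v₀² sin 2θ / g ⇒ v₀ = √(gR / sin 2θ).
v₀ = √(9.81 × 40.9 / sin 98.60°) = √(401.2 / 0.9888) = √405.79 = 20.14 m/s.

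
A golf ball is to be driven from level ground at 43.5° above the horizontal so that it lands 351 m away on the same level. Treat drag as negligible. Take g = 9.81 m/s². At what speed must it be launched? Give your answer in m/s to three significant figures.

58.7 m/s

On level ground R = v₀² sin 2θ / g ⇒ v₀ = √(gR / sin 2θ).
v₀ = √(9.81 × 351 / sin 87.00°) = √(3443 / 0.9986) = √3448.0 = 58.72 m/s.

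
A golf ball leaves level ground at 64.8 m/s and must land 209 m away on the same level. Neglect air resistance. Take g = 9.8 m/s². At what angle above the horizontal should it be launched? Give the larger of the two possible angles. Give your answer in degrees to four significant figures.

Level-ground range R = v₀² sin(2θ)/g ⇒ sin(2θ) = gR/v₀² = 9.80 × 209 / 64.8² = 0.4878.
2θ = 29.19° or 180° − 29.19° = 150.8°, so θ = 14.60° or 75.40°.
The larger angle is 75.40°.

75.40°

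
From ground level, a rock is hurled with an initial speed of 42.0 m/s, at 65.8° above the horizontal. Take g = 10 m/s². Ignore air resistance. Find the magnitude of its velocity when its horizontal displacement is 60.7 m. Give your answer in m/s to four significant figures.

17.49 m/s

vₓ = 42.00 cos 65.8° = 17.22 m/s; v_y0 = 42.00 sin 65.8° = 38.31 m/s.
x = vₓ t ⇒ t = 60.7/17.22 = 3.526 s.
Vertical velocity there: v_y = v_y0 − g t = 38.31 − 10.0 × 3.526 = 3.053 m/s.
Speed: √(vₓ² + v_y²) = √(17.22² + 3.053²) = 17.49 m/s.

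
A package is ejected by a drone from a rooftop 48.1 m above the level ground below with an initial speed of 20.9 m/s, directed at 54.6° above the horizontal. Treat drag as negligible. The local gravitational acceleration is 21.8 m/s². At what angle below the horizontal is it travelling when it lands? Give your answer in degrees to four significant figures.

Horizontal component vₓ = 20.90 cos 54.6° = 12.11 m/s; vertical v_y0 = 20.90 sin 54.6° = 17.04 m/s.
With up positive and y = 0 at the ground: y(t) = 48.1 + (17.04) t − 10.90 t². Setting y = 0 and taking the positive root: t = [17.04 + √(17.04² + 2·21.8·48.1)] / 21.8 = (17.04 + 48.86) / 21.8 = 3.023 s.
At impact: v_y = v_y0 − g t = −48.86 m/s; vₓ = 12.11 m/s.
Angle below horizontal: arctan(|v_y|/vₓ) = arctan(48.86/12.11) = 76.08°.

76.08°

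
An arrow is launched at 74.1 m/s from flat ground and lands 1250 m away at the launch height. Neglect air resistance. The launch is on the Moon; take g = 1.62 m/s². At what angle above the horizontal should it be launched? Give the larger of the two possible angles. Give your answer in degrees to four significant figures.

From R = (v₀²/g) sin 2θ: sin 2θ = 1.62 × 1250 / 5490.8 = 0.3688.
2θ = 21.64° or 180° − 21.64° = 158.4°, so θ = 10.82° or 79.18°.
The larger angle is 79.18°.

79.18°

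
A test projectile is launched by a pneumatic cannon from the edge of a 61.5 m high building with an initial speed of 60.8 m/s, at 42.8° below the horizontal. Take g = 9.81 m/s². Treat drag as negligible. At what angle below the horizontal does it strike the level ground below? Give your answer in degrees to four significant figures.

50.43°

Horizontal component vₓ = 60.80 cos 42.8° = 44.61 m/s; vertical v_y0 = −41.31 m/s (downward).
Vertical motion (up positive, ground at y = 0): 4.905 t² − (−41.31) t − 61.5 = 0, so t = (−41.31 + √(41.31² + 2·9.81·61.5)) / 9.81 = (−41.31 + 53.97) / 9.81 = 1.291 s.
At impact: v_y = v_y0 − g t = −53.97 m/s; vₓ = 44.61 m/s.
Angle below horizontal: arctan(|v_y|/vₓ) = arctan(53.97/44.61) = 50.43°.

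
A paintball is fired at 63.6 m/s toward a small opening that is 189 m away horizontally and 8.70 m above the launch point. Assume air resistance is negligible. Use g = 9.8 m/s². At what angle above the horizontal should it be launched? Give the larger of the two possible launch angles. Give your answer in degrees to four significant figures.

Trajectory: y = x tanθ − g x² (1 + tan²θ)/(2v₀²). With x = 189, y = 8.70, v₀ = 63.6, g = 9.80:
43.27 tan²θ − 189 tanθ + (51.97) = 0.
tanθ = [189 ± √(189² − 4 × 43.27 × (51.97))] / (2 × 43.27) = (189 ± 163.5) / 86.54, giving tanθ = 0.2949 or 4.073.
θ = 16.43° or 76.21°; the larger is 76.21°.

76.21°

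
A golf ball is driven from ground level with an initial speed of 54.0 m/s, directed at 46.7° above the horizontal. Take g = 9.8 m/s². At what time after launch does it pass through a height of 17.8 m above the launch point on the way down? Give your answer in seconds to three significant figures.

Horizontal component vₓ = 54.00 cos 46.7° = 37.03 m/s; vertical v_y0 = 54.00 sin 46.7° = 39.30 m/s.
Height y(t) = 39.30 t − 4.900 t² = 17.8 gives 4.900 t² − 39.30 t + 17.8 = 0.
Quadratic formula: t = (39.30 ± √1195.6) / 9.80 = (39.30 ± 34.58) / 9.80 → t = 0.4819 s or 7.538 s.
The descending-branch root is 7.538 s.

7.54 s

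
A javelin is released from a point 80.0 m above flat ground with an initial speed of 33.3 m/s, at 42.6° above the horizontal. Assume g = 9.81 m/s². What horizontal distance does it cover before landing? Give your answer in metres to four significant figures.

170.2 m

Resolve: vₓ = 33.30 cos 42.6° = 24.51 m/s and v_y0 = 33.30 sin 42.6° = 22.54 m/s.
With up positive and y = 0 at the ground: y(t) = 80.0 + (22.54) t − 4.905 t². Setting y = 0 and taking the positive root: t = [22.54 + √(22.54² + 2·9.81·80.0)] / 9.81 = (22.54 + 45.58) / 9.81 = 6.944 s.
Horizontal distance: R = vₓ t = 24.51 × 6.944 = 170.2 m.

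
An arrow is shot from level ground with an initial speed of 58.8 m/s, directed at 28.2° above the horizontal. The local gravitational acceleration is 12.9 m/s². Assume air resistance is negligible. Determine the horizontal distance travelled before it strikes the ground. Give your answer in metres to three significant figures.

223 m

Horizontal component vₓ = 58.80 cos 28.2° = 51.82 m/s; vertical v_y0 = 58.80 sin 28.2° = 27.79 m/s.
Flight time T = 2 v_y0 / g = 4.308 s.
Horizontal distance R = vₓ T = 51.82 × 4.308 = 223.2 m.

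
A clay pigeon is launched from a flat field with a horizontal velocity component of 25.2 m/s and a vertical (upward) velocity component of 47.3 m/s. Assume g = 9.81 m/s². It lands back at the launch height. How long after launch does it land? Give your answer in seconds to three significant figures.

Time of flight on level ground: T = 2 v_y0 / g = 2 × 47.30 / 9.81 = 9.643 s.

9.64 s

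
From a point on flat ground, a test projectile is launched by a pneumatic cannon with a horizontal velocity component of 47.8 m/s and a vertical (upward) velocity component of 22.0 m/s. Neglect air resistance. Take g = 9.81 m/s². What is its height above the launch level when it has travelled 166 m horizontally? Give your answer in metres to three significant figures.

x = vₓ t ⇒ t = 166/47.80 = 3.473 s.
Height: y = v_y0 t − ½ g t² = 22.00 × 3.473 − 4.905 × 3.473² = 76.40 − 59.16 = 17.25 m.

17.2 m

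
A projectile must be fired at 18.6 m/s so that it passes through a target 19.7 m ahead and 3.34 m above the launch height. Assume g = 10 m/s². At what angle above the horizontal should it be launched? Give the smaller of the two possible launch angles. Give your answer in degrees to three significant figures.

Trajectory: y = x tanθ − g x² (1 + tan²θ)/(2v₀²). With x = 19.7, y = 3.34, v₀ = 18.6, g = 10.0:
5.609 tan²θ − 19.7 tanθ + (8.949) = 0.
tanθ = [19.7 ± √(19.7² − 4 × 5.609 × (8.949))] / (2 × 5.609) = (19.7 ± 13.69) / 11.22, giving tanθ = 0.5361 or 2.976.
θ = 28.19° or 71.43°; the smaller is 28.19°.

28.2°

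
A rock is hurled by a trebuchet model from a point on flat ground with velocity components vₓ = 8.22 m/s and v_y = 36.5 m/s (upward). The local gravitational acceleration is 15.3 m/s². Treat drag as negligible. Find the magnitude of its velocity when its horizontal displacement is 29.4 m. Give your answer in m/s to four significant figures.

Time to reach x = 29.4 m: t = x/vₓ = 29.4/8.220 = 3.577 s.
Vertical velocity there: v_y = v_y0 − g t = 36.50 − 15.3 × 3.577 = −18.22 m/s.
Speed: √(vₓ² + v_y²) = √(8.220² + 18.22²) = 19.99 m/s.

19.99 m/s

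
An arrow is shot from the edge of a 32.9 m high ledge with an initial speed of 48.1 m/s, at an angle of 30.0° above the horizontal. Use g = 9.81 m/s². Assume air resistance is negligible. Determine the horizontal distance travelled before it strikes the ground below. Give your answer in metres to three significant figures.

251 m

Components: vₓ = 48.10 cos 30.0° = 41.66 m/s, v_y0 = 48.10 sin 30.0° = 24.05 m/s.
Vertical motion (up positive, ground at y = 0): 4.905 t² − (24.05) t − 32.9 = 0, so t = (24.05 + √(24.05² + 2·9.81·32.9)) / 9.81 = (24.05 + 34.98) / 9.81 = 6.018 s.
Horizontal distance: R = vₓ t = 41.66 × 6.018 = 250.7 m.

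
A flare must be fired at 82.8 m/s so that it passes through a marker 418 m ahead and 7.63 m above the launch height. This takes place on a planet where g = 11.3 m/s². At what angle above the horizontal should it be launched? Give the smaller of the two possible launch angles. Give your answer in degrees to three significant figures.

23.0°

Trajectory: y = x tanθ − g x² (1 + tan²θ)/(2v₀²). With x = 418, y = 7.63, v₀ = 82.8, g = 11.3:
144.0 tan²θ − 418 tanθ + (151.6) = 0.
tanθ = [418 ± √(418² − 4 × 144.0 × (151.6))] / (2 × 144.0) = (418 ± 295.6) / 288.0, giving tanθ = 0.4249 or 2.478.
θ = 23.02° or 68.02°; the smaller is 23.02°.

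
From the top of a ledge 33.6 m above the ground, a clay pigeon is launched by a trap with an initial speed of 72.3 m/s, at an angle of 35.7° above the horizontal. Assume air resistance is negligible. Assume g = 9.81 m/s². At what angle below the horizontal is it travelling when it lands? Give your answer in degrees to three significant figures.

40.1°

vₓ = 72.30 cos 35.7° = 58.71 m/s; v_y0 = 72.30 sin 35.7° = 42.19 m/s.
With up positive and y = 0 at the ground: y(t) = 33.6 + (42.19) t − 4.905 t². Setting y = 0 and taking the positive root: t = [42.19 + √(42.19² + 2·9.81·33.6)] / 9.81 = (42.19 + 49.39) / 9.81 = 9.335 s.
At impact: v_y = v_y0 − g t = −49.39 m/s; vₓ = 58.71 m/s.
Angle below horizontal: arctan(|v_y|/vₓ) = arctan(49.39/58.71) = 40.07°.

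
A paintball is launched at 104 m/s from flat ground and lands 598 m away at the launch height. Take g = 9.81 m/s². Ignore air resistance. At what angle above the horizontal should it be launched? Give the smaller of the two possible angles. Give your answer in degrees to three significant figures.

16.4°

From R = (v₀²/g) sin 2θ: sin 2θ = 9.81 × 598 / 10816 = 0.5424.
2θ = 32.85° or 180° − 32.85° = 147.2°, so θ = 16.42° or 73.58°.
The smaller angle is 16.42°.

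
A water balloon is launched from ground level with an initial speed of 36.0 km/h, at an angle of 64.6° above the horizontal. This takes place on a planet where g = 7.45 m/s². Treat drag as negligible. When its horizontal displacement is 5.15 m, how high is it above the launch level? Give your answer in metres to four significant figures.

5.476 m

Convert: 36.0 km/h = 36.0/3.6 = 10.00 m/s.
Components: vₓ = 10.00 cos 64.6° = 4.289 m/s, v_y0 = 10.00 sin 64.6° = 9.033 m/s.
Time to reach x = 5.15 m: t = x/vₓ = 5.15/4.289 = 1.201 s.
Height: y = v_y0 t − ½ g t² = 9.033 × 1.201 − 3.725 × 1.201² = 10.85 − 5.370 = 5.476 m.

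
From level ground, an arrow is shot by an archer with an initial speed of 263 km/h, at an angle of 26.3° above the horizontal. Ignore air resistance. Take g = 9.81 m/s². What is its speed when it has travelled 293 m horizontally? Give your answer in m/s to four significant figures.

66.50 m/s

Convert: 263 km/h = 263/3.6 = 73.06 m/s.
Horizontal component vₓ = 73.06 cos 26.3° = 65.49 m/s; vertical v_y0 = 73.06 sin 26.3° = 32.37 m/s.
At x = 293 m, t = x/vₓ = 293/65.49 = 4.474 s.
Vertical velocity there: v_y = v_y0 − g t = 32.37 − 9.81 × 4.474 = −11.52 m/s.
Speed: √(vₓ² + v_y²) = √(65.49² + 11.52²) = 66.50 m/s.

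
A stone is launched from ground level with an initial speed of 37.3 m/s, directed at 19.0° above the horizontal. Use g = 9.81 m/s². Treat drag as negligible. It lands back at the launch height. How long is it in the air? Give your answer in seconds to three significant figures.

Horizontal component vₓ = 37.30 cos 19.0° = 35.27 m/s; vertical v_y0 = 37.30 sin 19.0° = 12.14 m/s.
Time of flight on level ground: T = 2 v_y0 / g = 2 × 12.14 / 9.81 = 2.476 s.

2.48 s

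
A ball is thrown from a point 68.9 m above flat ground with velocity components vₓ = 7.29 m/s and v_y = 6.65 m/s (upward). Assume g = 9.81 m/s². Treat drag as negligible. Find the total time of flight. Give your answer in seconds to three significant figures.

Vertical motion (up positive, ground at y = 0): 4.905 t² − (6.650) t − 68.9 = 0, so t = (6.650 + √(6.650² + 2·9.81·68.9)) / 9.81 = (6.650 + 37.36) / 9.81 = 4.487 s.

4.49 s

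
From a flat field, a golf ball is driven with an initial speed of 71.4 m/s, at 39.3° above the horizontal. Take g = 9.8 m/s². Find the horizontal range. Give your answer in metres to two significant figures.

510 m

Resolve: vₓ = 71.40 cos 39.3° = 55.25 m/s and v_y0 = 71.40 sin 39.3° = 45.22 m/s.
Flight time T = 2 v_y0 / g = 9.229 s.
Horizontal distance R = vₓ T = 55.25 × 9.229 = 509.9 m.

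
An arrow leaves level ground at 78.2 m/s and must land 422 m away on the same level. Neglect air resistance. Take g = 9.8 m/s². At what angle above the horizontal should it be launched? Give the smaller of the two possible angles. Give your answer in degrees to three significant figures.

21.3°

Level-ground range R = v₀² sin(2θ)/g ⇒ sin(2θ) = gR/v₀² = 9.80 × 422 / 78.2² = 0.6763.
2θ = 42.55° or 180° − 42.55° = 137.4°, so θ = 21.28° or 68.72°.
The smaller angle is 21.28°.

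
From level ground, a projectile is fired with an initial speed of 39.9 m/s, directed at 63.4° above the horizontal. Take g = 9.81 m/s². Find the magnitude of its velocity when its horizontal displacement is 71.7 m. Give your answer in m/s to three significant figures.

18.2 m/s

Resolve: vₓ = 39.90 cos 63.4° = 17.87 m/s and v_y0 = 39.90 sin 63.4° = 35.68 m/s.
At x = 71.7 m, t = x/vₓ = 71.7/17.87 = 4.013 s.
Vertical velocity there: v_y = v_y0 − g t = 35.68 − 9.81 × 4.013 = −3.694 m/s.
Speed: √(vₓ² + v_y²) = √(17.87² + 3.694²) = 18.24 m/s.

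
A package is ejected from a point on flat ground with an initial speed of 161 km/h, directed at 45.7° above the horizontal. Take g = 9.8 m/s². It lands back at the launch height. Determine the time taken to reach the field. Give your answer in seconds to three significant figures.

6.53 s

Convert: 161 km/h = 161/3.6 = 44.72 m/s.
Resolve: vₓ = 44.72 cos 45.7° = 31.23 m/s and v_y0 = 44.72 sin 45.7° = 32.01 m/s.
Time of flight on level ground: T = 2 v_y0 / g = 2 × 32.01 / 9.80 = 6.532 s.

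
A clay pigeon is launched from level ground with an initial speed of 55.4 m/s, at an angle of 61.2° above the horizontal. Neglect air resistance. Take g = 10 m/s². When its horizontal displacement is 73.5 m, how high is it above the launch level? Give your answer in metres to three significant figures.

vₓ = 55.40 cos 61.2° = 26.69 m/s; v_y0 = 55.40 sin 61.2° = 48.55 m/s.
x = vₓ t ⇒ t = 73.5/26.69 = 2.754 s.
Height: y = v_y0 t − ½ g t² = 48.55 × 2.754 − 5.000 × 2.754² = 133.7 − 37.92 = 95.78 m.

95.8 m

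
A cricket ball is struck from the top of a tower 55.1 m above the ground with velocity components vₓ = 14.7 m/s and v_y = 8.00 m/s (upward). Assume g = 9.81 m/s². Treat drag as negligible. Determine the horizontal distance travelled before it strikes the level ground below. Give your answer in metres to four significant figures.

62.69 m

With up positive and y = 0 at the ground: y(t) = 55.1 + (8.000) t − 4.905 t². Setting y = 0 and taking the positive root: t = [8.000 + √(8.000² + 2·9.81·55.1)] / 9.81 = (8.000 + 33.84) / 9.81 = 4.265 s.
Horizontal distance: R = vₓ t = 14.70 × 4.265 = 62.69 m.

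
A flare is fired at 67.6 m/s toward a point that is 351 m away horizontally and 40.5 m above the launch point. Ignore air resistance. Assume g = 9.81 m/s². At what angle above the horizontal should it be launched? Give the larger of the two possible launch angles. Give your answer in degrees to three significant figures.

Trajectory: y = x tanθ − g x² (1 + tan²θ)/(2v₀²). With x = 351, y = 40.5, v₀ = 67.6, g = 9.81:
132.2 tan²θ − 351 tanθ + (172.7) = 0.
tanθ = [351 ± √(351² − 4 × 132.2 × (172.7))] / (2 × 132.2) = (351 ± 178.4) / 264.5, giving tanθ = 0.6526 or 2.002.
θ = 33.13° or 63.45°; the larger is 63.45°.

63.5°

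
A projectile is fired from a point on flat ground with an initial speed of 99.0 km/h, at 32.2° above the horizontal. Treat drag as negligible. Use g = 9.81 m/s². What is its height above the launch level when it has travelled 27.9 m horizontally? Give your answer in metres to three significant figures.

10.5 m

Convert: 99.0 km/h = 99.0/3.6 = 27.50 m/s.
vₓ = 27.50 cos 32.2° = 23.27 m/s; v_y0 = 27.50 sin 32.2° = 14.65 m/s.
x = vₓ t ⇒ t = 27.9/23.27 = 1.199 s.
Height: y = v_y0 t − ½ g t² = 14.65 × 1.199 − 4.905 × 1.199² = 17.57 − 7.051 = 10.52 m.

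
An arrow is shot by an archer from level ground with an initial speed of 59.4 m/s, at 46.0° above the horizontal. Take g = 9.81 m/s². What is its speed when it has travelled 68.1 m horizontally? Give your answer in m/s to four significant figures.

vₓ = 59.40 cos 46.0° = 41.26 m/s; v_y0 = 59.40 sin 46.0° = 42.73 m/s.
Time to reach x = 68.1 m: t = x/vₓ = 68.1/41.26 = 1.650 s.
Vertical velocity there: v_y = v_y0 − g t = 42.73 − 9.81 × 1.650 = 26.54 m/s.
Speed: √(vₓ² + v_y²) = √(41.26² + 26.54²) = 49.06 m/s.

49.06 m/s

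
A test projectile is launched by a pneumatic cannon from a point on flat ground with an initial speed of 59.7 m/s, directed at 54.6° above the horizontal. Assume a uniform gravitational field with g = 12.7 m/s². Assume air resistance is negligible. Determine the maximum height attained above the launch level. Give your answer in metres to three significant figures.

Components: vₓ = 59.70 cos 54.6° = 34.58 m/s, v_y0 = 59.70 sin 54.6° = 48.66 m/s.
Maximum height: H = v_y0² / (2g) = 48.66² / (2 × 12.7) = 93.23 m.

93.2 m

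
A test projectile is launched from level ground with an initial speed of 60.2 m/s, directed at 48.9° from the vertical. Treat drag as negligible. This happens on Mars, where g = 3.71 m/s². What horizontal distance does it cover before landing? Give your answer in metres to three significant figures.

Horizontal component vₓ = 60.20 sin 48.9° = 45.36 m/s; vertical v_y0 = 60.20 cos 48.9° = 39.57 m/s.
Time aloft: T = 2 v_y0 / g = 2 × 39.57 / 3.71 = 21.33 s.
Horizontal distance R = vₓ T = 45.36 × 21.33 = 967.8 m.

968 m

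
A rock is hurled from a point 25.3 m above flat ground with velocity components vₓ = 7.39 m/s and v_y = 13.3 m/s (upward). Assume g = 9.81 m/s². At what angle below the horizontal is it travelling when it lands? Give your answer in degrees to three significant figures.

The projectile lands when y = 25.3 + (13.30) t − ½·9.81·t² = 0. Positive root: t = (13.30 + √(13.30² + 2·9.81·25.3)) / 9.81 = (13.30 + 25.95) / 9.81 = 4.001 s.
At impact: v_y = v_y0 − g t = −25.95 m/s; vₓ = 7.390 m/s.
Angle below horizontal: arctan(|v_y|/vₓ) = arctan(25.95/7.390) = 74.10°.

74.1°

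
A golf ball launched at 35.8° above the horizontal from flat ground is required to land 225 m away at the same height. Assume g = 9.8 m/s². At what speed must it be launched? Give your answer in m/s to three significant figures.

48.2 m/s

From R = (v₀² / g) sin 2θ: v₀ = √(gR / sin 2θ).
v₀ = √(9.80 × 225 / sin 71.60°) = √(2205 / 0.9489) = √2323.8 = 48.21 m/s.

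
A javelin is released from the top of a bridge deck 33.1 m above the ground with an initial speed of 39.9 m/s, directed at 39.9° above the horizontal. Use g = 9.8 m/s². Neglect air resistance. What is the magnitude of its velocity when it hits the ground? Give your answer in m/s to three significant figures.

vₓ = 39.90 cos 39.9° = 30.61 m/s; v_y0 = 39.90 sin 39.9° = 25.59 m/s.
Vertical motion (up positive, ground at y = 0): 4.900 t² − (25.59) t − 33.1 = 0, so t = (25.59 + √(25.59² + 2·9.80·33.1)) / 9.80 = (25.59 + 36.11) / 9.80 = 6.296 s.
Vertical velocity at impact: v_y = v_y0 − g t = 25.59 − 9.80 × 6.296 = −36.11 m/s.
Speed: |v| = √(vₓ² + v_y²) = √(30.61² + 36.11²) = 47.34 m/s.

47.3 m/s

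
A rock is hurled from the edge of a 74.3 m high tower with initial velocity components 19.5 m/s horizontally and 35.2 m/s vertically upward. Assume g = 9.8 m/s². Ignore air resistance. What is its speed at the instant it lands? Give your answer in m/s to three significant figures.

Vertical motion (up positive, ground at y = 0): 4.900 t² − (35.20) t − 74.3 = 0, so t = (35.20 + √(35.20² + 2·9.80·74.3)) / 9.80 = (35.20 + 51.92) / 9.80 = 8.889 s.
Vertical velocity at impact: v_y = v_y0 − g t = 35.20 − 9.80 × 8.889 = −51.92 m/s.
Speed: |v| = √(vₓ² + v_y²) = √(19.50² + 51.92²) = 55.46 m/s.

55.5 m/s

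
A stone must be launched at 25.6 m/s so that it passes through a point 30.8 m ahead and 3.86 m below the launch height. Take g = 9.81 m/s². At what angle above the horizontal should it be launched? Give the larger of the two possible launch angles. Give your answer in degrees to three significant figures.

76.7°

Trajectory: y = x tanθ − g x² (1 + tan²θ)/(2v₀²). With x = 30.8, y = −3.86, v₀ = 25.6, g = 9.81:
7.100 tan²θ − 30.8 tanθ + (3.240) = 0.
tanθ = [30.8 ± √(30.8² − 4 × 7.100 × (3.240))] / (2 × 7.100) = (30.8 ± 29.27) / 14.20, giving tanθ = 0.1079 or 4.230.
θ = 6.157° or 76.70°; the larger is 76.70°.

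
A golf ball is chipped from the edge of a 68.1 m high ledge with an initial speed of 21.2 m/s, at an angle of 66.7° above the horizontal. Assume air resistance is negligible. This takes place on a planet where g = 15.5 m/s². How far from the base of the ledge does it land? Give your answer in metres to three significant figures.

vₓ = 21.20 cos 66.7° = 8.386 m/s; v_y0 = 21.20 sin 66.7° = 19.47 m/s.
Vertical motion (up positive, ground at y = 0): 7.750 t² − (19.47) t − 68.1 = 0, so t = (19.47 + √(19.47² + 2·15.5·68.1)) / 15.5 = (19.47 + 49.90) / 15.5 = 4.476 s.
Horizontal distance: R = vₓ t = 8.386 × 4.476 = 37.53 m.

37.5 m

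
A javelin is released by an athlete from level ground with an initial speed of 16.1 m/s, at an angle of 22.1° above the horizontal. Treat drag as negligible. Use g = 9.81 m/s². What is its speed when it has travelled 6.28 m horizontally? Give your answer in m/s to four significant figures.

15.04 m/s

vₓ = 16.10 cos 22.1° = 14.92 m/s; v_y0 = 16.10 sin 22.1° = 6.057 m/s.
At x = 6.28 m, t = x/vₓ = 6.28/14.92 = 0.4210 s.
Vertical velocity there: v_y = v_y0 − g t = 6.057 − 9.81 × 0.4210 = 1.927 m/s.
Speed: √(vₓ² + v_y²) = √(14.92² + 1.927²) = 15.04 m/s.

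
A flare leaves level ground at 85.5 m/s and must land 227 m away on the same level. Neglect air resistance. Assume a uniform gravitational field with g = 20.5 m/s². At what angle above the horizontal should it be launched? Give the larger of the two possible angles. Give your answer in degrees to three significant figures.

70.2°

From R = (v₀²/g) sin 2θ: sin 2θ = 20.5 × 227 / 7310.2 = 0.6366.
2θ = 39.54° or 180° − 39.54° = 140.5°, so θ = 19.77° or 70.23°.
The larger angle is 70.23°.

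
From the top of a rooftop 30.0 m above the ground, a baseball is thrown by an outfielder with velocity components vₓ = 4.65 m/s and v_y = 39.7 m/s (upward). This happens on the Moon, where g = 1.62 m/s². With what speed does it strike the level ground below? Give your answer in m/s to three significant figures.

41.2 m/s

Vertical motion (up positive, ground at y = 0): 0.8100 t² − (39.70) t − 30.0 = 0, so t = (39.70 + √(39.70² + 2·1.62·30.0)) / 1.62 = (39.70 + 40.91) / 1.62 = 49.76 s.
Vertical velocity at impact: v_y = v_y0 − g t = 39.70 − 1.62 × 49.76 = −40.91 m/s.
Speed: |v| = √(vₓ² + v_y²) = √(4.650² + 40.91²) = 41.17 m/s.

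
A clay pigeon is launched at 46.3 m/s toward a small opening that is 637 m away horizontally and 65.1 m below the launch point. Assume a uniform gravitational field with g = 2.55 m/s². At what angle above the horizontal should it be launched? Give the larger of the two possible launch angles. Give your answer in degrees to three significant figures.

66.7°

Trajectory: y = x tanθ − g x² (1 + tan²θ)/(2v₀²). With x = 637, y = −65.1, v₀ = 46.3, g = 2.55:
241.3 tan²θ − 637 tanθ + (176.2) = 0.
tanθ = [637 ± √(637² − 4 × 241.3 × (176.2))] / (2 × 241.3) = (637 ± 485.4) / 482.7, giving tanθ = 0.3140 or 2.325.
θ = 17.43° or 66.73°; the larger is 66.73°.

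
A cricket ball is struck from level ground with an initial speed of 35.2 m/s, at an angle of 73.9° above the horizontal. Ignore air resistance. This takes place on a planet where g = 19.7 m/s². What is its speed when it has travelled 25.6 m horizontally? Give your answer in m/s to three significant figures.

20.3 m/s

Horizontal component vₓ = 35.20 cos 73.9° = 9.761 m/s; vertical v_y0 = 35.20 sin 73.9° = 33.82 m/s.
At x = 25.6 m, t = x/vₓ = 25.6/9.761 = 2.623 s.
Vertical velocity there: v_y = v_y0 − g t = 33.82 − 19.7 × 2.623 = −17.84 m/s.
Speed: √(vₓ² + v_y²) = √(9.761² + 17.84²) = 20.34 m/s.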